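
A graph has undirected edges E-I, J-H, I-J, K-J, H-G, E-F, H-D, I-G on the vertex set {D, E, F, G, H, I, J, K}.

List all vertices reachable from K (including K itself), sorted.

D, E, F, G, H, I, J, K

Start at K.
Its neighbours: J.
Then their neighbours: H, I.
Then next layer: D, E, G.
Then next layer: F.
Every vertex is now reached.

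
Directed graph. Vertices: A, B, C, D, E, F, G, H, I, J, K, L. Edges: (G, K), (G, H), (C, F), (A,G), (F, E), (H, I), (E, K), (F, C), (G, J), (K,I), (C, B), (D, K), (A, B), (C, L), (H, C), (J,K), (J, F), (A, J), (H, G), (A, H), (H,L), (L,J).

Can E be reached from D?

Explore from D.
Distance 1: reach K.
Distance 2: reach I.
The search from D is exhausted; no directed path reaches E.

No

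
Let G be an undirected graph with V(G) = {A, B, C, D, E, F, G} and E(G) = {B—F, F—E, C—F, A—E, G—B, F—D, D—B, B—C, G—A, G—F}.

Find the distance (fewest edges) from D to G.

2

Distance 0: D.
Distance 1: B, F.
Distance 2: C, E, G — contains G.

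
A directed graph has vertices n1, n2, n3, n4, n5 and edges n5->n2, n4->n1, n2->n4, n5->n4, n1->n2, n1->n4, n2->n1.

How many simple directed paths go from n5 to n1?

n5→n2→n1
n5→n2→n4→n1
n5→n4→n1

3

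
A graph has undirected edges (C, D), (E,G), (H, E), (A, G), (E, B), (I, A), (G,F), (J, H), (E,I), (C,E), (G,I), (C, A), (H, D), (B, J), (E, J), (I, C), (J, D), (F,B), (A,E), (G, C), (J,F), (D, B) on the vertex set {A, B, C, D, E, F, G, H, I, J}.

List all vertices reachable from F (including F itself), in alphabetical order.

A, B, C, D, E, F, G, H, I, J

Start at F.
Its neighbours: B, G, J.
Then their neighbours: A, C, D, E, H, I.
Every vertex is now reached.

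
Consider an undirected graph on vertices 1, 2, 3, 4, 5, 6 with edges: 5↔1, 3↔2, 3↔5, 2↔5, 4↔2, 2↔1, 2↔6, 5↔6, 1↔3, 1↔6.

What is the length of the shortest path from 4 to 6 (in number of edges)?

2

Distance 0: 4.
Distance 1: 2.
Distance 2: 1, 3, 5, 6 — contains 6.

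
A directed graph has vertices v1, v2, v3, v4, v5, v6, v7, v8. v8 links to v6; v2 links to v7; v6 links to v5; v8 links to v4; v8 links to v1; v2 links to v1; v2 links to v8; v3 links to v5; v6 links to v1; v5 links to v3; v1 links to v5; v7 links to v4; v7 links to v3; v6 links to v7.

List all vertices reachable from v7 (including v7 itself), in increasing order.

v3, v4, v5, v7

Start at v7.
Its neighbours: v3, v4.
Then their neighbours: v5.
Nothing further is reachable.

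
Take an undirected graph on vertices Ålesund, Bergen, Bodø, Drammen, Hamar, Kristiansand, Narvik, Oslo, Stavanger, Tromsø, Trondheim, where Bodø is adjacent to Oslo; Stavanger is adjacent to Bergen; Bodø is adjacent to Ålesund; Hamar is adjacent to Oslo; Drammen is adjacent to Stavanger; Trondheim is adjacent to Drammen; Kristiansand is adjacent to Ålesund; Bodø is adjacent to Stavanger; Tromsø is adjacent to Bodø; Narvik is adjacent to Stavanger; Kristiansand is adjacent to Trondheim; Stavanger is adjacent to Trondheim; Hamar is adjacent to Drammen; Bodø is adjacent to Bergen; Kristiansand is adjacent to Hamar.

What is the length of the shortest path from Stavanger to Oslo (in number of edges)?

Distance 0: Stavanger.
Distance 1: Bergen, Bodø, Drammen, Narvik, Trondheim.
Distance 2: Ålesund, Hamar, Kristiansand, Oslo, Tromsø — contains Oslo.

2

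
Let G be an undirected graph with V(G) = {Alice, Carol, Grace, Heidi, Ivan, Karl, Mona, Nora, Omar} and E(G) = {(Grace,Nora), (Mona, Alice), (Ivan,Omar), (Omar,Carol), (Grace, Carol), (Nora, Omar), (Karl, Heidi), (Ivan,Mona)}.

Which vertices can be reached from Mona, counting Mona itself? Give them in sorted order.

Alice, Carol, Grace, Ivan, Mona, Nora, Omar

Start at Mona.
Its neighbours: Alice, Ivan.
Then their neighbours: Omar.
Then next layer: Carol, Nora.
Then next layer: Grace.
Nothing further is reachable.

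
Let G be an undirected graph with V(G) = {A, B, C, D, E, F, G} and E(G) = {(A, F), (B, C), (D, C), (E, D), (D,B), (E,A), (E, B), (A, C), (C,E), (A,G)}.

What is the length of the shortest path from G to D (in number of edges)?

Distance 0: G.
Distance 1: A.
Distance 2: C, E, F.
Distance 3: B, D — contains D.

3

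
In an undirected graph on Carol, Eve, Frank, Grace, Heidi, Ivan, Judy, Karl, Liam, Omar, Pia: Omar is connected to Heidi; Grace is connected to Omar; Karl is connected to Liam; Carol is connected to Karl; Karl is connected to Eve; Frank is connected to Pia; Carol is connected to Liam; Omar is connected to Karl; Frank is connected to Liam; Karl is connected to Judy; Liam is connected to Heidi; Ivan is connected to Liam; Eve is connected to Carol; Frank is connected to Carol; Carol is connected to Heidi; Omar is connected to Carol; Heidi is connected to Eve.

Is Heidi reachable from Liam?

Yes

Explore from Liam.
Distance 1: reach Carol, Frank, Heidi, Ivan, Karl.
Found Heidi.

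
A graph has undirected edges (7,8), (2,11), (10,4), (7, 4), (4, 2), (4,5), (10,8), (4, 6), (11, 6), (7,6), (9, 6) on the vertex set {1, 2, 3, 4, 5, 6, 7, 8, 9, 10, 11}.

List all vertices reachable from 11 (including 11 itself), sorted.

Start at 11.
Its neighbours: 2, 6.
Then their neighbours: 4, 7, 9.
Then next layer: 5, 8, 10.
Nothing further is reachable.

2, 4, 5, 6, 7, 8, 9, 10, 11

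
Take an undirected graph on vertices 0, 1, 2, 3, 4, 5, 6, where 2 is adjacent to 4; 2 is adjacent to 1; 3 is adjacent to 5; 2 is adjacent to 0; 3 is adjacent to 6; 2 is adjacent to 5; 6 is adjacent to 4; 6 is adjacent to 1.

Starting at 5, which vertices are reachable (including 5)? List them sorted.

0, 1, 2, 3, 4, 5, 6

Start at 5.
Its neighbours: 2, 3.
Then their neighbours: 0, 1, 4, 6.
Every vertex is now reached.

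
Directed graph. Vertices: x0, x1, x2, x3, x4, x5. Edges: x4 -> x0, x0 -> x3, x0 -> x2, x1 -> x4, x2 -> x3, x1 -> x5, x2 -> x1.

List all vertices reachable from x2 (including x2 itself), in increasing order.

Start at x2.
Its neighbours: x1, x3.
Then their neighbours: x4, x5.
Then next layer: x0.
Every vertex is now reached.

x0, x1, x2, x3, x4, x5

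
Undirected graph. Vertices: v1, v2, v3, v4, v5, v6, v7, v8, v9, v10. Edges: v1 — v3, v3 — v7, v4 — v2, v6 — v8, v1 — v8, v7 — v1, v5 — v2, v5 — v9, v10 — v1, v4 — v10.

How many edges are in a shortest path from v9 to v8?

6

Distance 0: v9.
Distance 1: v5.
Distance 2: v2.
Distance 3: v4.
Distance 4: v10.
Distance 5: v1.
Distance 6: v3, v7, v8 — contains v8.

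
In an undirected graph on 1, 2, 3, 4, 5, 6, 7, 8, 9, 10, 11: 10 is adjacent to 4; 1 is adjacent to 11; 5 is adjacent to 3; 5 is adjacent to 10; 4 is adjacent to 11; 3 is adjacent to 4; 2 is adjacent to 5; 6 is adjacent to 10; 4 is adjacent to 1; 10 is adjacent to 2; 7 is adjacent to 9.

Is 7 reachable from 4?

No

Explore from 4.
Distance 1: reach 1, 3, 10, 11.
Distance 2: reach 2, 5, 6.
The search is exhausted without reaching 7; it lies in a different component.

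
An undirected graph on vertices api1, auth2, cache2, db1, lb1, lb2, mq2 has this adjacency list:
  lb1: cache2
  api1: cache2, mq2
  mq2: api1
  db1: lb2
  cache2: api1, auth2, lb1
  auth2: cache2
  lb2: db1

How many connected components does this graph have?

2

From api1: component {api1, auth2, cache2, lb1, mq2}.
From db1: component {db1, lb2}.
That's 2 components.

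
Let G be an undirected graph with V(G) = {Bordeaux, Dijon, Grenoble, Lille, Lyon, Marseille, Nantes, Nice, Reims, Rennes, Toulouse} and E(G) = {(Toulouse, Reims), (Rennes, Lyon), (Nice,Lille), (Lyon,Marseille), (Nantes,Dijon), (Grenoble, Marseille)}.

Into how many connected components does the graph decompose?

From Bordeaux: component {Bordeaux}.
From Dijon: component {Dijon, Nantes}.
From Grenoble: component {Grenoble, Lyon, Marseille, Rennes}.
From Lille: component {Lille, Nice}.
From Reims: component {Reims, Toulouse}.
That's 5 components.

5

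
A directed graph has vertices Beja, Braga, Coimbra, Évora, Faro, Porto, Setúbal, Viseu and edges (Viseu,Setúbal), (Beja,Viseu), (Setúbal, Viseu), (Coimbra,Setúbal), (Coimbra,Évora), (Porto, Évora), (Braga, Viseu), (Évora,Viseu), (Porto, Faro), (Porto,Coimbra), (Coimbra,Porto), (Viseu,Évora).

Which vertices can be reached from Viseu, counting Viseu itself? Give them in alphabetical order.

Évora, Setúbal, Viseu

Start at Viseu.
Its neighbours: Évora, Setúbal.
Nothing further is reachable.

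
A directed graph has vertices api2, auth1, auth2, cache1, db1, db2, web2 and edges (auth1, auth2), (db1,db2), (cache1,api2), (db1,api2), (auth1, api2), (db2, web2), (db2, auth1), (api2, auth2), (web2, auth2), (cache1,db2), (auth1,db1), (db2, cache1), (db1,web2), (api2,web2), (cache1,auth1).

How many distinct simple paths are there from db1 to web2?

6

db1→api2→web2
db1→db2→auth1→api2→web2
db1→db2→cache1→api2→web2
db1→db2→cache1→auth1→api2→web2
db1→db2→web2
db1→web2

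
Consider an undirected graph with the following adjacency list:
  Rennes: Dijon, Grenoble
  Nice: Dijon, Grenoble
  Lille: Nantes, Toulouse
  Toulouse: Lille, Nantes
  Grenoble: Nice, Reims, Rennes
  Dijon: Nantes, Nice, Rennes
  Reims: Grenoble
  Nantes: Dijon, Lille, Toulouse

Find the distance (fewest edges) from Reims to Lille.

5

Distance 0: Reims.
Distance 1: Grenoble.
Distance 2: Nice, Rennes.
Distance 3: Dijon.
Distance 4: Nantes.
Distance 5: Lille, Toulouse — contains Lille.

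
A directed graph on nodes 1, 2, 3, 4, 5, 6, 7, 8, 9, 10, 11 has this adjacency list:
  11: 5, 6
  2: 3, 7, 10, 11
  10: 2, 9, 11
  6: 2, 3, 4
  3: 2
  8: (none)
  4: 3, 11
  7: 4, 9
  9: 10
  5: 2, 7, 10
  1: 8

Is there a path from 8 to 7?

8 has no outgoing edges, so nothing is reachable from it.

No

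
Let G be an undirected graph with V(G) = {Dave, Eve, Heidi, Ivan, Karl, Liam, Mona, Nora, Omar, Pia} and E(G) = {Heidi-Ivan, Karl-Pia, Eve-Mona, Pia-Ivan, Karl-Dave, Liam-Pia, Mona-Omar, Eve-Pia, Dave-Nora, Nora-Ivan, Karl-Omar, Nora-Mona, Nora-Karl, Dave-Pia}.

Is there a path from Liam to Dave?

Yes

Explore from Liam.
Distance 1: reach Pia.
Distance 2: reach Dave, Eve, Ivan, Karl.
Found Dave.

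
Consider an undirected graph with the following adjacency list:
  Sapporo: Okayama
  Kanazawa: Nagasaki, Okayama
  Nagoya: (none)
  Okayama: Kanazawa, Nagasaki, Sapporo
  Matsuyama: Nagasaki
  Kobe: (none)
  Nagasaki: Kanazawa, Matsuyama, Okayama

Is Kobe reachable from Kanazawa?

No

Explore from Kanazawa.
Distance 1: reach Nagasaki, Okayama.
Distance 2: reach Matsuyama, Sapporo.
The search is exhausted without reaching Kobe; it lies in a different component.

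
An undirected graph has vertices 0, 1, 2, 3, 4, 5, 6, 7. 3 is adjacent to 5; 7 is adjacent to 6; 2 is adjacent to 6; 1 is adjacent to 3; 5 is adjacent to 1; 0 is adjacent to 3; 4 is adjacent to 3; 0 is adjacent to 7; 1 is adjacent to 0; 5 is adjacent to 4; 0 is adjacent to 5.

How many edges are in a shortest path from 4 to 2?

Distance 0: 4.
Distance 1: 3, 5.
Distance 2: 0, 1.
Distance 3: 7.
Distance 4: 6.
Distance 5: 2 — contains 2.

5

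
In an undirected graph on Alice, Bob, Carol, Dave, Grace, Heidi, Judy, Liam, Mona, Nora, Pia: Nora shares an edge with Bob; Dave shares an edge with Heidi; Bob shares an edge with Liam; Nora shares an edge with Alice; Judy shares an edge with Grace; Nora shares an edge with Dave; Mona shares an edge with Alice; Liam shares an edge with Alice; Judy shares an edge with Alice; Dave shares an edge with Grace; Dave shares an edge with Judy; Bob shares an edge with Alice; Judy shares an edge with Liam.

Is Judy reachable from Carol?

Carol has no edges, so nothing is reachable from it.

No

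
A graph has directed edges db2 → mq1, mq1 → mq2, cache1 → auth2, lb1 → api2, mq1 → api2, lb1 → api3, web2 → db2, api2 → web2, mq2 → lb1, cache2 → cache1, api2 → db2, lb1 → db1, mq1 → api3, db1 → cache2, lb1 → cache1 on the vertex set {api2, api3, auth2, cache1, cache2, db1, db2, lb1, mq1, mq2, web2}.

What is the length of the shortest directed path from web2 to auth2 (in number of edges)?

6

Distance 0: web2.
Distance 1: db2.
Distance 2: mq1.
Distance 3: api2, api3, mq2.
Distance 4: lb1.
Distance 5: cache1, db1.
Distance 6: auth2, cache2 — contains auth2.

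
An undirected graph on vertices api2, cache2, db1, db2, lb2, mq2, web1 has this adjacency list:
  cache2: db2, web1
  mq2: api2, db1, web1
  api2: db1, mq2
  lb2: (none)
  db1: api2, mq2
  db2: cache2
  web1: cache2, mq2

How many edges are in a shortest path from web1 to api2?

Distance 0: web1.
Distance 1: cache2, mq2.
Distance 2: api2, db1, db2 — contains api2.

2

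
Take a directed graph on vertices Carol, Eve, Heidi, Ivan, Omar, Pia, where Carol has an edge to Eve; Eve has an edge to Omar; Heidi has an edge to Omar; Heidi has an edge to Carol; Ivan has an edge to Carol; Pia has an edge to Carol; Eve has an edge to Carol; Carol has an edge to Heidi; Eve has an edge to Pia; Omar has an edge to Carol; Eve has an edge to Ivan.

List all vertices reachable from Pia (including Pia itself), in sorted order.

Carol, Eve, Heidi, Ivan, Omar, Pia

Start at Pia.
Its neighbours: Carol.
Then their neighbours: Eve, Heidi.
Then next layer: Ivan, Omar.
Every vertex is now reached.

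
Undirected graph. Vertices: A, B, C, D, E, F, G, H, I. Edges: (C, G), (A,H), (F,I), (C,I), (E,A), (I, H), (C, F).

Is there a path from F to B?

Explore from F.
Distance 1: reach C, I.
Distance 2: reach G, H.
Distance 3: reach A.
Distance 4: reach E.
The search is exhausted without reaching B; it lies in a different component.

No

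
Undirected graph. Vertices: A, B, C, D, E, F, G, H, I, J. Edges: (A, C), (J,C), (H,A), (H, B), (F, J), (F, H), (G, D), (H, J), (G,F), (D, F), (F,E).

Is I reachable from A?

No

Explore from A.
Distance 1: reach C, H.
Distance 2: reach B, F, J.
Distance 3: reach D, E, G.
The search is exhausted without reaching I; it lies in a different component.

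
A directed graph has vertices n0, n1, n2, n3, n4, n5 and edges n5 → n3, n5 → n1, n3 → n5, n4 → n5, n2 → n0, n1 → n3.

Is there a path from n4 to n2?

Explore from n4.
Distance 1: reach n5.
Distance 2: reach n1, n3.
The search from n4 is exhausted; no directed path reaches n2.

No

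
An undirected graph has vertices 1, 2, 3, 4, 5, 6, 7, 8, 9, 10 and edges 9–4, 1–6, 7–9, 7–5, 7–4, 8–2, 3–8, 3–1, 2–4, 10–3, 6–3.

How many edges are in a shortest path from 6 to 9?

5

Distance 0: 6.
Distance 1: 1, 3.
Distance 2: 8, 10.
Distance 3: 2.
Distance 4: 4.
Distance 5: 7, 9 — contains 9.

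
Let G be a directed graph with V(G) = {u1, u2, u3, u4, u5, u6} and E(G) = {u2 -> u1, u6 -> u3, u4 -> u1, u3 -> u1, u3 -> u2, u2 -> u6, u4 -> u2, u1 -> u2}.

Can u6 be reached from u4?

Explore from u4.
Distance 1: reach u1, u2.
Distance 2: reach u6.
Found u6.

Yes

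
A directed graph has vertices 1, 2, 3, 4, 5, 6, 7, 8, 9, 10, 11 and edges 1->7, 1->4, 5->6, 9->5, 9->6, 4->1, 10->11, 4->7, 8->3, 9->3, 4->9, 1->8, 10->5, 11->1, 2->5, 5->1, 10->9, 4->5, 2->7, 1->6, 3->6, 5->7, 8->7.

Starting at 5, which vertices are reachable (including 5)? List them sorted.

1, 3, 4, 5, 6, 7, 8, 9

Start at 5.
Its neighbours: 1, 6, 7.
Then their neighbours: 4, 8.
Then next layer: 3, 9.
Nothing further is reachable.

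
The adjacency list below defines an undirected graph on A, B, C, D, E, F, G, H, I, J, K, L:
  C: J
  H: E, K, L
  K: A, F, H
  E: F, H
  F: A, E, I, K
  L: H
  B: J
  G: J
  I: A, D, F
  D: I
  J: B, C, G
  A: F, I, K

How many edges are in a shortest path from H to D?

4

Distance 0: H.
Distance 1: E, K, L.
Distance 2: A, F.
Distance 3: I.
Distance 4: D — contains D.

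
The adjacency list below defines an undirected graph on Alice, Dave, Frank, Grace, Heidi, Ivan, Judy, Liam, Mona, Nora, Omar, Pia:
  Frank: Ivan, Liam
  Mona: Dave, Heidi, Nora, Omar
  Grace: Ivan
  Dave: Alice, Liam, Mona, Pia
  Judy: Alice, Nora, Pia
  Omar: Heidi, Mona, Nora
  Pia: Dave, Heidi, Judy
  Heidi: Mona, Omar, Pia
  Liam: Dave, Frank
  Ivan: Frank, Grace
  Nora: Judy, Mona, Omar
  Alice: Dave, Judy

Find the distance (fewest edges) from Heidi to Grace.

Distance 0: Heidi.
Distance 1: Mona, Omar, Pia.
Distance 2: Dave, Judy, Nora.
Distance 3: Alice, Liam.
Distance 4: Frank.
Distance 5: Ivan.
Distance 6: Grace — contains Grace.

6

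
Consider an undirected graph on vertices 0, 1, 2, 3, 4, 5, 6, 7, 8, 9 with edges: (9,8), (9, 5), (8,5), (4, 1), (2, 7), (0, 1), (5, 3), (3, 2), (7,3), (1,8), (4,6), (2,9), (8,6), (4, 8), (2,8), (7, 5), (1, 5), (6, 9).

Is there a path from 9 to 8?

Explore from 9.
Distance 1: reach 2, 5, 6, 8.
Found 8.

Yes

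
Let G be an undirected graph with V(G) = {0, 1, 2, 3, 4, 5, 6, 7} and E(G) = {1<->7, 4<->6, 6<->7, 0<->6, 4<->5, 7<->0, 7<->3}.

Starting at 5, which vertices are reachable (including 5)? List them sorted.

Start at 5.
Its neighbours: 4.
Then their neighbours: 6.
Then next layer: 0, 7.
Then next layer: 1, 3.
Nothing further is reachable.

0, 1, 3, 4, 5, 6, 7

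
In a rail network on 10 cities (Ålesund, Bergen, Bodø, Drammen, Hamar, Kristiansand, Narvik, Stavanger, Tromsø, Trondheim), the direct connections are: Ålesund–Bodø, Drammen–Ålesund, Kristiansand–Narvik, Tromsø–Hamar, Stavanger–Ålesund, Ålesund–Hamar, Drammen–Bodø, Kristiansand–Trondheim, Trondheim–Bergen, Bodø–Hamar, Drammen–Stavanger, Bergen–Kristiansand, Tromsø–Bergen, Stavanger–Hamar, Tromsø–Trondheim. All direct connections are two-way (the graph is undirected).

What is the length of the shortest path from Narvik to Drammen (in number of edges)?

Distance 0: Narvik.
Distance 1: Kristiansand.
Distance 2: Bergen, Trondheim.
Distance 3: Tromsø.
Distance 4: Hamar.
Distance 5: Ålesund, Bodø, Stavanger.
Distance 6: Drammen — contains Drammen.

6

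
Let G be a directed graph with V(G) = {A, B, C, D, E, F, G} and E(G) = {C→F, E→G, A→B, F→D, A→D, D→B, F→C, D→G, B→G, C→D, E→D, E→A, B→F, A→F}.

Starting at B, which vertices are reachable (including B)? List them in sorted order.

B, C, D, F, G

Start at B.
Its neighbours: F, G.
Then their neighbours: C, D.
Nothing further is reachable.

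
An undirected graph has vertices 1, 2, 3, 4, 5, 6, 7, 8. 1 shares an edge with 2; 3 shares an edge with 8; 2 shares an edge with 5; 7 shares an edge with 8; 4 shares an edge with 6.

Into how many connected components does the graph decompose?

From 1: component {1, 2, 5}.
From 3: component {3, 7, 8}.
From 4: component {4, 6}.
That's 3 components.

3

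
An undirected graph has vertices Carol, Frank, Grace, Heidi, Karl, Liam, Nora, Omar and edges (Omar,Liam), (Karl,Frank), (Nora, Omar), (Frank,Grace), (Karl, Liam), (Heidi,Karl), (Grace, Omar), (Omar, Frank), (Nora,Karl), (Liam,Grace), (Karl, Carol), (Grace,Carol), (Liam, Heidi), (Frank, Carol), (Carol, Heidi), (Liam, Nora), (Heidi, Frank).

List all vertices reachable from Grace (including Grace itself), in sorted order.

Carol, Frank, Grace, Heidi, Karl, Liam, Nora, Omar

Start at Grace.
Its neighbours: Carol, Frank, Liam, Omar.
Then their neighbours: Heidi, Karl, Nora.
Every vertex is now reached.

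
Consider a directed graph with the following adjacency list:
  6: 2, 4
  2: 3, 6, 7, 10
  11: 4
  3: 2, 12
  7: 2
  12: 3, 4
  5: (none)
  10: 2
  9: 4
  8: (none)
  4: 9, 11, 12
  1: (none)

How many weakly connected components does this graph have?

4

From 1: component {1}.
From 2: component {2, 3, 4, 6, 7, 9, 10, 11, 12}.
From 5: component {5}.
From 8: component {8}.
That's 4 components.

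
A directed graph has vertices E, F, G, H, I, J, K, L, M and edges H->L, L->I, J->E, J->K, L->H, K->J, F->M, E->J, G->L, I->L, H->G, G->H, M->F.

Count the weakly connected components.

3

From E: component {E, J, K}.
From F: component {F, M}.
From G: component {G, H, I, L}.
That's 3 components.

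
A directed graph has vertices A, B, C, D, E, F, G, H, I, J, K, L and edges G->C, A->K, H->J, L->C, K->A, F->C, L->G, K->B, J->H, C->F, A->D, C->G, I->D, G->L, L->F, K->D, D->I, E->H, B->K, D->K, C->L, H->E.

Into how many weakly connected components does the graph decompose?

3

From A: component {A, B, D, I, K}.
From C: component {C, F, G, L}.
From E: component {E, H, J}.
That's 3 components.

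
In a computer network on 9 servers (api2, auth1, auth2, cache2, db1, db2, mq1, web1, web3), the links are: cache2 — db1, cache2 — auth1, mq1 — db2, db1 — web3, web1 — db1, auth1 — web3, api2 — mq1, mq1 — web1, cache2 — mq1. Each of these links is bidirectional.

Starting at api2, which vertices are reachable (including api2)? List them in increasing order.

Start at api2.
Its neighbours: mq1.
Then their neighbours: cache2, db2, web1.
Then next layer: auth1, db1.
Then next layer: web3.
Nothing further is reachable.

api2, auth1, cache2, db1, db2, mq1, web1, web3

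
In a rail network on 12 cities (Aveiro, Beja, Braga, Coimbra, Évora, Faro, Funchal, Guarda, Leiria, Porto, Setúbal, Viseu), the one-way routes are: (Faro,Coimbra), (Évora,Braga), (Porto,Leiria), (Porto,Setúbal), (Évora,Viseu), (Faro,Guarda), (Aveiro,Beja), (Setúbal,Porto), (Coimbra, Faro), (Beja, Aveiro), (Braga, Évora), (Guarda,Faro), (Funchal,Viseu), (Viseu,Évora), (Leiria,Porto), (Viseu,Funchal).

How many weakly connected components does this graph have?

4

From Aveiro: component {Aveiro, Beja}.
From Braga: component {Braga, Évora, Funchal, Viseu}.
From Coimbra: component {Coimbra, Faro, Guarda}.
From Leiria: component {Leiria, Porto, Setúbal}.
That's 4 components.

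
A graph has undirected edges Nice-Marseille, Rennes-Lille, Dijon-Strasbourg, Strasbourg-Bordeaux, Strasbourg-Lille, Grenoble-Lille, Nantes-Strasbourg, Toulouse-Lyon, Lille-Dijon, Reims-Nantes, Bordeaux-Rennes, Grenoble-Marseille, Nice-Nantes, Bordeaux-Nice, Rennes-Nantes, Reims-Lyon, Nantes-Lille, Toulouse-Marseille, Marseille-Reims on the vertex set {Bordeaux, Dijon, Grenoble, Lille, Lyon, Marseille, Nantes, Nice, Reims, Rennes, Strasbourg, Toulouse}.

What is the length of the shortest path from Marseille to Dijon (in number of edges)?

3

Distance 0: Marseille.
Distance 1: Grenoble, Nice, Reims, Toulouse.
Distance 2: Bordeaux, Lille, Lyon, Nantes.
Distance 3: Dijon, Rennes, Strasbourg — contains Dijon.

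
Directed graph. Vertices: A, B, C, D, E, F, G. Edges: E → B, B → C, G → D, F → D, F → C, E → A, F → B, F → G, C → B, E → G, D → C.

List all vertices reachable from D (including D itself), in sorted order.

B, C, D

Start at D.
Its neighbours: C.
Then their neighbours: B.
Nothing further is reachable.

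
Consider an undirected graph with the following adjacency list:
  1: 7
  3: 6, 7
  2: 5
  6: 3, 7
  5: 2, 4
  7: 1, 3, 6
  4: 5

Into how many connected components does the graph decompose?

From 1: component {1, 3, 6, 7}.
From 2: component {2, 4, 5}.
That's 2 components.

2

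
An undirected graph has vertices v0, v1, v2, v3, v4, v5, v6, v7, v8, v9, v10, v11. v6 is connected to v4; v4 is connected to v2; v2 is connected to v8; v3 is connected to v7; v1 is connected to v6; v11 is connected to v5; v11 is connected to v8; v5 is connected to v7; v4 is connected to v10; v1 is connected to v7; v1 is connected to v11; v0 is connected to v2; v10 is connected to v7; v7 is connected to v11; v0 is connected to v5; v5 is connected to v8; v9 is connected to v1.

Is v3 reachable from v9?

Yes

Explore from v9.
Distance 1: reach v1.
Distance 2: reach v6, v7, v11.
Distance 3: reach v3, v4, v5, v8, v10.
Found v3.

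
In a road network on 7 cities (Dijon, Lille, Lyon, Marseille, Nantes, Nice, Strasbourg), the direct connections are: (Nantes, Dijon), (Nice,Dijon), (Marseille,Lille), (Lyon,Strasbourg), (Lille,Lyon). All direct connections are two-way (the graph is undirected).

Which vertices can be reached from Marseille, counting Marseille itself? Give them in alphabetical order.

Lille, Lyon, Marseille, Strasbourg

Start at Marseille.
Its neighbours: Lille.
Then their neighbours: Lyon.
Then next layer: Strasbourg.
Nothing further is reachable.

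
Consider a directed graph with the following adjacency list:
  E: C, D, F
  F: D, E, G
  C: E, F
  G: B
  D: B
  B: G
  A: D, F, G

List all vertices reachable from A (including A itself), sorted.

Start at A.
Its neighbours: D, F, G.
Then their neighbours: B, E.
Then next layer: C.
Every vertex is now reached.

A, B, C, D, E, F, G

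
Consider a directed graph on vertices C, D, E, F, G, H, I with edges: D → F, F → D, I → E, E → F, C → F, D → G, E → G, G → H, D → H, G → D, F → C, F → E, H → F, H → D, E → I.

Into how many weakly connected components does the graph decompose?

From C: component {C, D, E, F, G, H, I}.
That's 1 component.

1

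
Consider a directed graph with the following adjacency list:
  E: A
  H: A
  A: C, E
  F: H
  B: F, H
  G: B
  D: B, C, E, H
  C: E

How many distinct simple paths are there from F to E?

2

F→H→A→C→E
F→H→A→E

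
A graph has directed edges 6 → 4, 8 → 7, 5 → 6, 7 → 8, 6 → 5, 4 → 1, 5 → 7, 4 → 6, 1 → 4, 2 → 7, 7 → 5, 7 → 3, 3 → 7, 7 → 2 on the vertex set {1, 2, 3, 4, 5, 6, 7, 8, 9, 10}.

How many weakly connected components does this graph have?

From 1: component {1, 2, 3, 4, 5, 6, 7, 8}.
From 9: component {9}.
From 10: component {10}.
That's 3 components.

3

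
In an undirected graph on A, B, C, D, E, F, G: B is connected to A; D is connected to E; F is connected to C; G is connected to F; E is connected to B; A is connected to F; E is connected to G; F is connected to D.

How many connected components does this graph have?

From A: component {A, B, C, D, E, F, G}.
That's 1 component.

1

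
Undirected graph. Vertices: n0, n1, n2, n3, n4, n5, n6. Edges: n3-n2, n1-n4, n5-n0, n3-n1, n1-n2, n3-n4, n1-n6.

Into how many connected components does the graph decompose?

From n0: component {n0, n5}.
From n1: component {n1, n2, n3, n4, n6}.
That's 2 components.

2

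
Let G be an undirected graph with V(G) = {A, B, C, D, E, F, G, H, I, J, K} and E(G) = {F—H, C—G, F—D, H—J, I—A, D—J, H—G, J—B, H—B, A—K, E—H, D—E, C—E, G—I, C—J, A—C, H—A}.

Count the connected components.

1

From A: component {A, B, C, D, E, F, G, H, I, J, K}.
That's 1 component.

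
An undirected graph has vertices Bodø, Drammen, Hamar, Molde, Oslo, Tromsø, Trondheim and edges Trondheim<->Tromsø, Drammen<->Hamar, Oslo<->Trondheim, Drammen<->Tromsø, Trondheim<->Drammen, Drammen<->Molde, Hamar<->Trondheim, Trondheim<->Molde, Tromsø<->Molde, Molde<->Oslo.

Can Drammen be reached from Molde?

Explore from Molde.
Distance 1: reach Drammen, Oslo, Tromsø, Trondheim.
Found Drammen.

Yes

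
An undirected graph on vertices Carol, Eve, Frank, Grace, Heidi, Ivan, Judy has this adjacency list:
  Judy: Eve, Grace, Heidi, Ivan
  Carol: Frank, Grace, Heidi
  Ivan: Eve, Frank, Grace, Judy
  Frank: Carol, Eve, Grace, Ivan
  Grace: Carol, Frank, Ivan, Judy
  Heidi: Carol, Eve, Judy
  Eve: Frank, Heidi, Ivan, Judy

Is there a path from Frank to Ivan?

Yes

Explore from Frank.
Distance 1: reach Carol, Eve, Grace, Ivan.
Found Ivan.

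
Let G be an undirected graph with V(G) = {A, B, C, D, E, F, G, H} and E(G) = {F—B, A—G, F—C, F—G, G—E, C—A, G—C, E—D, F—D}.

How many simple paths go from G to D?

4

G–A–C–F–D
G–C–F–D
G–E–D
G–F–D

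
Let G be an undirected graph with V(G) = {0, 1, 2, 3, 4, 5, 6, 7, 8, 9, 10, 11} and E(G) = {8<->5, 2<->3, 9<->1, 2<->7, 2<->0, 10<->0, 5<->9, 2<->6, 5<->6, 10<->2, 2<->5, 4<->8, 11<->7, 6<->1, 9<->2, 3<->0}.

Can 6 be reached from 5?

Yes

Explore from 5.
Distance 1: reach 2, 6, 8, 9.
Found 6.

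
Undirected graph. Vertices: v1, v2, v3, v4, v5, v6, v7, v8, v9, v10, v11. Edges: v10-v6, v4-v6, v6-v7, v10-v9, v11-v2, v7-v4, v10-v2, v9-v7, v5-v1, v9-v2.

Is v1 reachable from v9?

Explore from v9.
Distance 1: reach v2, v7, v10.
Distance 2: reach v4, v6, v11.
The search is exhausted without reaching v1; it lies in a different component.

No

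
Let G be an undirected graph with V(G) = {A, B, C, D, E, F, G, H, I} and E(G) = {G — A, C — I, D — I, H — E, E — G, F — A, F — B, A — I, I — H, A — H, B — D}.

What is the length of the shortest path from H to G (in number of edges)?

2

Distance 0: H.
Distance 1: A, E, I.
Distance 2: C, D, F, G — contains G.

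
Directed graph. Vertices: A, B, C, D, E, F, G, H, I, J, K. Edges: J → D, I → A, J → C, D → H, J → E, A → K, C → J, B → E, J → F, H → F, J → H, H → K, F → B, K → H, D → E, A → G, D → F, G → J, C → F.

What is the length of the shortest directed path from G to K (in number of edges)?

3

Distance 0: G.
Distance 1: J.
Distance 2: C, D, E, F, H.
Distance 3: B, K — contains K.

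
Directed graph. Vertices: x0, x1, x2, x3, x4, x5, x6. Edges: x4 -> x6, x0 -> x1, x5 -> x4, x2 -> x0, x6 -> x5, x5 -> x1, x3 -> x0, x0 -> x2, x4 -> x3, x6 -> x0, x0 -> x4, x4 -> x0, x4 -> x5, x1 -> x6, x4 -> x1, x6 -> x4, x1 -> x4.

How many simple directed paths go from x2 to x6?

x2→x0→x1→x4→x6
x2→x0→x1→x6
x2→x0→x4→x1→x6
x2→x0→x4→x5→x1→x6
x2→x0→x4→x6

5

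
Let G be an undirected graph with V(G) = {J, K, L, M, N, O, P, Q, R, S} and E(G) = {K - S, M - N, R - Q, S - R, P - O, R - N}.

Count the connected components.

From J: component {J}.
From K: component {K, M, N, Q, R, S}.
From L: component {L}.
From O: component {O, P}.
That's 4 components.

4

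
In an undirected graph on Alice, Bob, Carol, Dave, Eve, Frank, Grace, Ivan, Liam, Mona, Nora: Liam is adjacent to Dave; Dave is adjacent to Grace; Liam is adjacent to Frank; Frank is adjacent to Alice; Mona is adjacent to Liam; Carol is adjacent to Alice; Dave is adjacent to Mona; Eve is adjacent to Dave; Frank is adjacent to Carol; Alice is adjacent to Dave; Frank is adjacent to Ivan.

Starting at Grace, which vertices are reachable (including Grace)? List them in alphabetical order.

Alice, Carol, Dave, Eve, Frank, Grace, Ivan, Liam, Mona

Start at Grace.
Its neighbours: Dave.
Then their neighbours: Alice, Eve, Liam, Mona.
Then next layer: Carol, Frank.
Then next layer: Ivan.
Nothing further is reachable.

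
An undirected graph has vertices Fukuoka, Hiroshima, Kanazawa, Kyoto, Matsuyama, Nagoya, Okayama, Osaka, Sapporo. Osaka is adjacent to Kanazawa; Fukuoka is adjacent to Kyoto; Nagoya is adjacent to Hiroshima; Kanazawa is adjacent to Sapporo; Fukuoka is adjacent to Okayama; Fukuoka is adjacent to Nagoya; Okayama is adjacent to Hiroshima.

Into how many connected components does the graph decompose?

From Fukuoka: component {Fukuoka, Hiroshima, Kyoto, Nagoya, Okayama}.
From Kanazawa: component {Kanazawa, Osaka, Sapporo}.
From Matsuyama: component {Matsuyama}.
That's 3 components.

3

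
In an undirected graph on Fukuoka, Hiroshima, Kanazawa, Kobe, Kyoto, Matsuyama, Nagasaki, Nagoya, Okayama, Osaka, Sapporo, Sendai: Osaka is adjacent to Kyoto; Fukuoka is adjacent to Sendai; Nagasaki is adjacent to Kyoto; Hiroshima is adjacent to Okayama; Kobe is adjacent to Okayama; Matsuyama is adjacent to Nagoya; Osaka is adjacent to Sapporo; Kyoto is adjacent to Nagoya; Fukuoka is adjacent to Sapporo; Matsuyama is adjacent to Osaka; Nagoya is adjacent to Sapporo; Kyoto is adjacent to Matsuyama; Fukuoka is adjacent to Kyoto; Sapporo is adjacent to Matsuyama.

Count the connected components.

3

From Fukuoka: component {Fukuoka, Kyoto, Matsuyama, Nagasaki, Nagoya, Osaka, Sapporo, Sendai}.
From Hiroshima: component {Hiroshima, Kobe, Okayama}.
From Kanazawa: component {Kanazawa}.
That's 3 components.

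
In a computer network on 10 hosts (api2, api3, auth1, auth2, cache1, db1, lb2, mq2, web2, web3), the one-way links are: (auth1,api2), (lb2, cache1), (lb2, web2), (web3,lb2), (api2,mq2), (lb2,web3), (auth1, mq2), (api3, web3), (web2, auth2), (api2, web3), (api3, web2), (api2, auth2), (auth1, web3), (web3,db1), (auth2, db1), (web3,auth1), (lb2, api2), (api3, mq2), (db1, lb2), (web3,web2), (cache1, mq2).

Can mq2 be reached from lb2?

Yes

Explore from lb2.
Distance 1: reach api2, cache1, web2, web3.
Distance 2: reach auth1, auth2, db1, mq2.
Found mq2.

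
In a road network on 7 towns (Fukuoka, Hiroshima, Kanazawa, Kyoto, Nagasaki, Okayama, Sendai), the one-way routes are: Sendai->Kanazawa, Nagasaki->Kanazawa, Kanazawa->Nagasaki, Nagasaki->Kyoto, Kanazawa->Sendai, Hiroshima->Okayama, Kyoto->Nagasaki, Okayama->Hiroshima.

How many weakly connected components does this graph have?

3

From Fukuoka: component {Fukuoka}.
From Hiroshima: component {Hiroshima, Okayama}.
From Kanazawa: component {Kanazawa, Kyoto, Nagasaki, Sendai}.
That's 3 components.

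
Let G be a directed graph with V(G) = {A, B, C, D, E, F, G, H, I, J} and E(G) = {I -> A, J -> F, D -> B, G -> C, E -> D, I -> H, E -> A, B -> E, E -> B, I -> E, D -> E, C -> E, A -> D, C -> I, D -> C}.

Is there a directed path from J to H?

No

Explore from J.
Distance 1: reach F.
The search from J is exhausted; no directed path reaches H.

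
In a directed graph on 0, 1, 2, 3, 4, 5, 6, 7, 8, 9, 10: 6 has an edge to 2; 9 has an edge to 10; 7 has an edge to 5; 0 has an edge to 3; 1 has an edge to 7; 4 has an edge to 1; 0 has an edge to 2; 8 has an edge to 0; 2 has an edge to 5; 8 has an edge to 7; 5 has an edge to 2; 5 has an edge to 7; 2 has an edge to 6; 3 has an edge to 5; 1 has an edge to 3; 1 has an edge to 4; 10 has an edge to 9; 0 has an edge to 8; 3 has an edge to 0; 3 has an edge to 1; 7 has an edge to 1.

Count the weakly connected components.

2

From 0: component {0, 1, 2, 3, 4, 5, 6, 7, 8}.
From 9: component {9, 10}.
That's 2 components.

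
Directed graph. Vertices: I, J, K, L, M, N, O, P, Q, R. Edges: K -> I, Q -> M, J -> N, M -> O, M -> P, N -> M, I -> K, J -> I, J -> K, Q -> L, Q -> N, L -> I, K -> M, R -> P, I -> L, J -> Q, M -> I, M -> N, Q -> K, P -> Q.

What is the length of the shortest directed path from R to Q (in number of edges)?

2

Distance 0: R.
Distance 1: P.
Distance 2: Q — contains Q.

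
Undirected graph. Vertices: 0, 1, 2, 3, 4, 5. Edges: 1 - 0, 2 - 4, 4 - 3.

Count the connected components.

3

From 0: component {0, 1}.
From 2: component {2, 3, 4}.
From 5: component {5}.
That's 3 components.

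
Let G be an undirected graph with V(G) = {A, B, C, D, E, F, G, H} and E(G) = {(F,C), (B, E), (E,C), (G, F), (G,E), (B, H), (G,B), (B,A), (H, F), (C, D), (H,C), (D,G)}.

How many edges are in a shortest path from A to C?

3

Distance 0: A.
Distance 1: B.
Distance 2: E, G, H.
Distance 3: C, D, F — contains C.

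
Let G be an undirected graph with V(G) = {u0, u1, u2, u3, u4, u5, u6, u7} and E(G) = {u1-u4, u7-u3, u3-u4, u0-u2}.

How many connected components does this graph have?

4

From u0: component {u0, u2}.
From u1: component {u1, u3, u4, u7}.
From u5: component {u5}.
From u6: component {u6}.
That's 4 components.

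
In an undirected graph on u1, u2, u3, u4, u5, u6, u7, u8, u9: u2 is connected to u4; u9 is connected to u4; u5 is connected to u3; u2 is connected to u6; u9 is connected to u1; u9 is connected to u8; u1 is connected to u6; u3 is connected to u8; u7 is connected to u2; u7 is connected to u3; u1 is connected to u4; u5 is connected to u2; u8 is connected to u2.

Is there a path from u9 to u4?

Yes

Explore from u9.
Distance 1: reach u1, u4, u8.
Found u4.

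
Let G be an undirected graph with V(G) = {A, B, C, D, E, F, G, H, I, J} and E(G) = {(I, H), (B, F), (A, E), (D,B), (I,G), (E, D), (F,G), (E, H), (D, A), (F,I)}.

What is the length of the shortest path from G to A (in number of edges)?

4

Distance 0: G.
Distance 1: F, I.
Distance 2: B, H.
Distance 3: D, E.
Distance 4: A — contains A.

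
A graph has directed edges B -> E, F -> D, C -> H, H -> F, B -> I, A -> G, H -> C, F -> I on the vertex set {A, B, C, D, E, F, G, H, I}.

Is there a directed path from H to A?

Explore from H.
Distance 1: reach C, F.
Distance 2: reach D, I.
The search from H is exhausted; no directed path reaches A.

No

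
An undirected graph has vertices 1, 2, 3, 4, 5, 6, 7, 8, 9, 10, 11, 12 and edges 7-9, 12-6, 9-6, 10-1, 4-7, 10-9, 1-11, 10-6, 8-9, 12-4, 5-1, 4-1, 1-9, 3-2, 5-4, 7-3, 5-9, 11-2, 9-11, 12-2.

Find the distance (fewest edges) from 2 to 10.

Distance 0: 2.
Distance 1: 3, 11, 12.
Distance 2: 1, 4, 6, 7, 9.
Distance 3: 5, 8, 10 — contains 10.

3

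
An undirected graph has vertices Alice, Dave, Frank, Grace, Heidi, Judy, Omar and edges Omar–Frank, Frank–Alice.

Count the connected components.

5

From Alice: component {Alice, Frank, Omar}.
From Dave: component {Dave}.
From Grace: component {Grace}.
From Heidi: component {Heidi}.
From Judy: component {Judy}.
That's 5 components.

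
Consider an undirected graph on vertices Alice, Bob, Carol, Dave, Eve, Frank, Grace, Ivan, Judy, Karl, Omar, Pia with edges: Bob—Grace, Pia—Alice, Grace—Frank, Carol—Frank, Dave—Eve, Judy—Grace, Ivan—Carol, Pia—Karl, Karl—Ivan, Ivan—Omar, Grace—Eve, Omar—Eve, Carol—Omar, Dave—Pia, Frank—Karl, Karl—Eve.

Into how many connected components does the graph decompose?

1

From Alice: component {Alice, Bob, Carol, Dave, Eve, Frank, Grace, Ivan, Judy, Karl, Omar, Pia}.
That's 1 component.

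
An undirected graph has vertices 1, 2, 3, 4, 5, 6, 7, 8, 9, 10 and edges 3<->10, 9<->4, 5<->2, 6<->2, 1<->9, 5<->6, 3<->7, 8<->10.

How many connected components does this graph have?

3

From 1: component {1, 4, 9}.
From 2: component {2, 5, 6}.
From 3: component {3, 7, 8, 10}.
That's 3 components.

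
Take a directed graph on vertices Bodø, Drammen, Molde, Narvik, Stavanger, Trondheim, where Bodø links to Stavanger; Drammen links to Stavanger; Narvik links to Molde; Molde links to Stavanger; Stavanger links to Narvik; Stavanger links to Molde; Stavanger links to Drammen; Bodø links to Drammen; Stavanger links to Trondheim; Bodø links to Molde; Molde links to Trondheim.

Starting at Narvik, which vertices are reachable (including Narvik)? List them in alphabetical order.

Start at Narvik.
Its neighbours: Molde.
Then their neighbours: Stavanger, Trondheim.
Then next layer: Drammen.
Nothing further is reachable.

Drammen, Molde, Narvik, Stavanger, Trondheim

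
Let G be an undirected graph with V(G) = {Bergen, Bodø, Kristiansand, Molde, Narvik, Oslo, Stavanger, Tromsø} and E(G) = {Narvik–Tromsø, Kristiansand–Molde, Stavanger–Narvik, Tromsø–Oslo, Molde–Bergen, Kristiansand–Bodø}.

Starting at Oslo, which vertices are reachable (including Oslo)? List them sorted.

Start at Oslo.
Its neighbours: Tromsø.
Then their neighbours: Narvik.
Then next layer: Stavanger.
Nothing further is reachable.

Narvik, Oslo, Stavanger, Tromsø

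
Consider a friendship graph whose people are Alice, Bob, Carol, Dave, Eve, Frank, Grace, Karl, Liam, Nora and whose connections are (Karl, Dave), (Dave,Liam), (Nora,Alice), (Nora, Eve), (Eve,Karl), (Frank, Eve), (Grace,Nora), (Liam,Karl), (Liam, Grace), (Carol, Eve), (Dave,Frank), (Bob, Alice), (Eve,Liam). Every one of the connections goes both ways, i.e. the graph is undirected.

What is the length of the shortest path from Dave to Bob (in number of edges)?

5

Distance 0: Dave.
Distance 1: Frank, Karl, Liam.
Distance 2: Eve, Grace.
Distance 3: Carol, Nora.
Distance 4: Alice.
Distance 5: Bob — contains Bob.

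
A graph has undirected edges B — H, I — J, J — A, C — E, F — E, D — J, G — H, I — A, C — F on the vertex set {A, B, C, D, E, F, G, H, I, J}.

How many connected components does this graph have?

From A: component {A, D, I, J}.
From B: component {B, G, H}.
From C: component {C, E, F}.
That's 3 components.

3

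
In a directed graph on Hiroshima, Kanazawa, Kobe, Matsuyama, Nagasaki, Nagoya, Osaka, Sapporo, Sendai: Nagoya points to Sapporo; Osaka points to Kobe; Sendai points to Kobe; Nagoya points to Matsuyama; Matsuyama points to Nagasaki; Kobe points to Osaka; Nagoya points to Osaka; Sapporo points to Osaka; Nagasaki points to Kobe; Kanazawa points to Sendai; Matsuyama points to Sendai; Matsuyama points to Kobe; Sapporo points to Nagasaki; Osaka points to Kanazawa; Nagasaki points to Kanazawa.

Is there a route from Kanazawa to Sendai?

Yes

Explore from Kanazawa.
Distance 1: reach Sendai.
Found Sendai.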